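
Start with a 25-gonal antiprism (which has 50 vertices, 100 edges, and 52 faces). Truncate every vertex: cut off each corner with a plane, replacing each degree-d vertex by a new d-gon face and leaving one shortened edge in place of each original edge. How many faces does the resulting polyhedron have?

Truncation replaces each original edge-end by a new vertex, so V′ = 2E = 200.
Each original edge survives, and each old vertex of degree d contributes d new edges; summing degrees gives Σd = 2E, so E′ = E + 2E = 3E = 300.
Each original face survives and each original vertex becomes one new face: F′ = F + V = 102.

102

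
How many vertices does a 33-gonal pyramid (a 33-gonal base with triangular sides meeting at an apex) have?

A pyramid on an n-gon base has one n-gon and n triangles: V = 33 + 1 = 34, E = 2·33 = 66, F = 33 + 1 = 34.

34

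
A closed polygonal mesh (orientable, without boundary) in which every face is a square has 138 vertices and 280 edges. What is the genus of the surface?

2

Every face is a square and each edge borders two faces, so 4F = 2·280, giving F = 140.
χ = V − E + F = 138 − 280 + 140 = -2.
For a closed orientable surface χ = 2 − 2g, so g = (2 − (-2))/2 = 2.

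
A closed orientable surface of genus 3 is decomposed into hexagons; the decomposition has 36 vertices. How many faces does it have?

χ = 2 − 2·3 = -4, and every face is a hexagon so 6F = 2E.
V − E + F = -4 with E = 6F/2 gives 36 − (6/2 − 1)·F = -4, so F = 20 and E = 60.

20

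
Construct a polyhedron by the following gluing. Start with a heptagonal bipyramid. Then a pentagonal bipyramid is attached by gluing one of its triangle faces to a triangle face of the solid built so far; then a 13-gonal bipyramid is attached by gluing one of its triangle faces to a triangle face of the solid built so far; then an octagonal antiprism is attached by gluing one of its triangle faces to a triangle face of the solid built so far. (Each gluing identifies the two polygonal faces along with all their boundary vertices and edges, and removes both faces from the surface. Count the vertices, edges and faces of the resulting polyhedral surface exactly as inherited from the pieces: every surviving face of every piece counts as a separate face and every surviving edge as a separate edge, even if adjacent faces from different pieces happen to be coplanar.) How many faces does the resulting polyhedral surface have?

A heptagonal bipyramid: V=9, E=21, F=14.
Attach a pentagonal bipyramid (V=7, E=15, F=10) along a 3-gon: merge 3 vertices and 3 edges, delete both glued faces → V=13, E=33, F=22.
Attach a 13-gonal bipyramid (V=15, E=39, F=26) along a 3-gon: merge 3 vertices and 3 edges, delete both glued faces → V=25, E=69, F=46.
Attach an octagonal antiprism (V=16, E=32, F=18) along a 3-gon: merge 3 vertices and 3 edges, delete both glued faces → V=38, E=98, F=62.
Check: V − E + F = 38 − 98 + 62 = 2.

62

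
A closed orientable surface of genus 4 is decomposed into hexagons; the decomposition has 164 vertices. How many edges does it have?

χ = 2 − 2·4 = -6, and every face is a hexagon so 6F = 2E.
V − E + F = -6 with E = 6F/2 gives 164 − (6/2 − 1)·F = -6, so F = 85 and E = 255.

255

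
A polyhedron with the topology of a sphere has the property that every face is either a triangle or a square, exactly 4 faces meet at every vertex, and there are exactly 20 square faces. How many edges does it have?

Let x be the number of triangles; then F = 20 + x.
Edge–face incidences: 2E = 4·20 + 3·x = 80 + 3x.
Every vertex has degree 4, so 4V = 2E.
Euler: V − E + F = 2 ⇒ (2E)/4 − E + (20 + x) = 2.
Multiply by 8: 2·(2E) − 4·(2E) + 8·(20 + x) = 16, i.e. 160 + 8x − 2·(80 + 3x) = 16.
Collecting terms: 2x = 16, so x = 8.
Then 2E = 80 + 3·8 = 104, so E = 52, V = 2E/4 = 26, F = 20 + 8 = 28.

52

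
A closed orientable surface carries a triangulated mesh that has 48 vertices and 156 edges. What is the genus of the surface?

3

Every face is a triangle and each edge borders two faces, so 3F = 2·156, giving F = 104.
χ = V − E + F = 48 − 156 + 104 = -4.
For a closed orientable surface χ = 2 − 2g, so g = (2 − (-4))/2 = 3.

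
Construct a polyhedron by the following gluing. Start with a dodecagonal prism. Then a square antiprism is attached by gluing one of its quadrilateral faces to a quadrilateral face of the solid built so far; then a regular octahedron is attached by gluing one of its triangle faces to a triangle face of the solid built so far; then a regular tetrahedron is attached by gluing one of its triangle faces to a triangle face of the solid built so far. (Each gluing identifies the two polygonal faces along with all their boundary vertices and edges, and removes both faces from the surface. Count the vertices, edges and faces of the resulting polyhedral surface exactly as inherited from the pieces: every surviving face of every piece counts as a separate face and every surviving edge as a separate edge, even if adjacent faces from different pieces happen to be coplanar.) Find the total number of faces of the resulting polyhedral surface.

A dodecagonal prism: V=24, E=36, F=14.
Attach a square antiprism (V=8, E=16, F=10) along a 4-gon: merge 4 vertices and 4 edges, delete both glued faces → V=28, E=48, F=22.
Attach a regular octahedron (V=6, E=12, F=8) along a 3-gon: merge 3 vertices and 3 edges, delete both glued faces → V=31, E=57, F=28.
Attach a regular tetrahedron (V=4, E=6, F=4) along a 3-gon: merge 3 vertices and 3 edges, delete both glued faces → V=32, E=60, F=30.
Check: V − E + F = 32 − 60 + 30 = 2.

30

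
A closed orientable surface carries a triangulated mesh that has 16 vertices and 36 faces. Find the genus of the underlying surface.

2

Every face is a triangle, so 2E = 3·36 = 108, giving E = 54.
χ = V − E + F = 16 − 54 + 36 = -2.
For a closed orientable surface χ = 2 − 2g, so g = (2 − (-2))/2 = 2.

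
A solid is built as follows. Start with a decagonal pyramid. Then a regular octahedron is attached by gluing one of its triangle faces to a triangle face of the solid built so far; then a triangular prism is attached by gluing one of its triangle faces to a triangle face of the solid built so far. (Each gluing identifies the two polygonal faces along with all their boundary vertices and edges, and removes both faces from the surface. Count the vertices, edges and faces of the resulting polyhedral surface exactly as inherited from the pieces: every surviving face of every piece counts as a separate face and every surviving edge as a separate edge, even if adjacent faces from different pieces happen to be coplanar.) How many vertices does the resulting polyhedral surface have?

A decagonal pyramid: V=11, E=20, F=11.
Attach a regular octahedron (V=6, E=12, F=8) along a 3-gon: merge 3 vertices and 3 edges, delete both glued faces → V=14, E=29, F=17.
Attach a triangular prism (V=6, E=9, F=5) along a 3-gon: merge 3 vertices and 3 edges, delete both glued faces → V=17, E=35, F=20.
Check: V − E + F = 17 − 35 + 20 = 2.

17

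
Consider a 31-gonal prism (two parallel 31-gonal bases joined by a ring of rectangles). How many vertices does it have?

62

A prism on an n-gon has two n-gon bases and n rectangular sides: V = 2·31 = 62, E = 3·31 = 93, F = 31 + 2 = 33.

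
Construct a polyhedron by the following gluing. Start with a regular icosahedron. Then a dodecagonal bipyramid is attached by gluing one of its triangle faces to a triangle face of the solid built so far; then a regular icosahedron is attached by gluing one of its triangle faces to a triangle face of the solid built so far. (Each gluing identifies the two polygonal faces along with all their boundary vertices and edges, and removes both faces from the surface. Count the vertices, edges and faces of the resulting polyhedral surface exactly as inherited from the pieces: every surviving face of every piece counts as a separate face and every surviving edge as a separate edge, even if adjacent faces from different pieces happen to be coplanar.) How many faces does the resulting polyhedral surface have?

60

A regular icosahedron: V=12, E=30, F=20.
Attach a dodecagonal bipyramid (V=14, E=36, F=24) along a 3-gon: merge 3 vertices and 3 edges, delete both glued faces → V=23, E=63, F=42.
Attach a regular icosahedron (V=12, E=30, F=20) along a 3-gon: merge 3 vertices and 3 edges, delete both glued faces → V=32, E=90, F=60.
Check: V − E + F = 32 − 90 + 60 = 2.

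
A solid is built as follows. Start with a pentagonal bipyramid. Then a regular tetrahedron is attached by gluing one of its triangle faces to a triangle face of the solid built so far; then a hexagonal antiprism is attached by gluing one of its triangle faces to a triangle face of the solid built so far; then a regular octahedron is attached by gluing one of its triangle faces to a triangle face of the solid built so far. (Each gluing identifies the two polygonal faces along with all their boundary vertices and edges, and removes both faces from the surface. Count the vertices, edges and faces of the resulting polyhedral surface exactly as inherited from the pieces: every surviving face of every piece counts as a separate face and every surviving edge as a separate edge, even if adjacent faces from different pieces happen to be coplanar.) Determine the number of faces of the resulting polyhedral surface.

30

A pentagonal bipyramid: V=7, E=15, F=10.
Attach a regular tetrahedron (V=4, E=6, F=4) along a 3-gon: merge 3 vertices and 3 edges, delete both glued faces → V=8, E=18, F=12.
Attach a hexagonal antiprism (V=12, E=24, F=14) along a 3-gon: merge 3 vertices and 3 edges, delete both glued faces → V=17, E=39, F=24.
Attach a regular octahedron (V=6, E=12, F=8) along a 3-gon: merge 3 vertices and 3 edges, delete both glued faces → V=20, E=48, F=30.
Check: V − E + F = 20 − 48 + 30 = 2.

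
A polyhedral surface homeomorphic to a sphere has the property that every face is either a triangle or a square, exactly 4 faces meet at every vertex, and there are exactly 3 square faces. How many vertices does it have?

Let x be the number of triangles; then F = 3 + x.
Edge–face incidences: 2E = 4·3 + 3·x = 12 + 3x.
Every vertex has degree 4, so 4V = 2E.
Euler: V − E + F = 2 ⇒ (2E)/4 − E + (3 + x) = 2.
Multiply by 8: 2·(2E) − 4·(2E) + 8·(3 + x) = 16, i.e. 24 + 8x − 2·(12 + 3x) = 16.
Collecting terms: 2x = 16, so x = 8.
Then 2E = 12 + 3·8 = 36, so E = 18, V = 2E/4 = 9, F = 3 + 8 = 11.

9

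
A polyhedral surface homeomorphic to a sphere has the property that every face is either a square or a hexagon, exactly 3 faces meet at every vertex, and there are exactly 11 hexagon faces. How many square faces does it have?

6

Let x be the number of squares; then F = 11 + x.
Edge–face incidences: 2E = 6·11 + 4·x = 66 + 4x.
Every vertex has degree 3, so 3V = 2E.
Euler: V − E + F = 2 ⇒ (2E)/3 − E + (11 + x) = 2.
Multiply by 6: 2·(2E) − 3·(2E) + 6·(11 + x) = 12, i.e. 66 + 6x − (66 + 4x) = 12.
Collecting terms: 2x = 12, so x = 6.
Then 2E = 66 + 4·6 = 90, so E = 45, V = 2E/3 = 30, F = 11 + 6 = 17.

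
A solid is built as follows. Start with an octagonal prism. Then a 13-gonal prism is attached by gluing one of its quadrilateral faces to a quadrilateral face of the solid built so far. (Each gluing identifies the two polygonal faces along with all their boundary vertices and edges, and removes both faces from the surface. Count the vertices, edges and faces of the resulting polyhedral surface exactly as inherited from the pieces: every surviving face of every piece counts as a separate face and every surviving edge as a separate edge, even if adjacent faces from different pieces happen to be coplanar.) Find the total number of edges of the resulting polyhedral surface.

59

An octagonal prism: V=16, E=24, F=10.
Attach a 13-gonal prism (V=26, E=39, F=15) along a 4-gon: merge 4 vertices and 4 edges, delete both glued faces → V=38, E=59, F=23.
Check: V − E + F = 38 − 59 + 23 = 2.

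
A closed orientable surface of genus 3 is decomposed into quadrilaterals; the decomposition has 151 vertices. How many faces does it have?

χ = 2 − 2·3 = -4, and every face is a square so 4F = 2E.
V − E + F = -4 with E = 4F/2 gives 151 − (4/2 − 1)·F = -4, so F = 155 and E = 310.

155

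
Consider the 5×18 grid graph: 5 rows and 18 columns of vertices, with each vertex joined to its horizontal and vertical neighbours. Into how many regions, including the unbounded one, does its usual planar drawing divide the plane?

The grid has V = 5·18 = 90 vertices and E = 5·17 + 18·4 = 157 edges.
F = 2 − V + E = 2 − 90 + 157 = 69.

69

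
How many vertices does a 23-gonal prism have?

46

A prism on an n-gon has two n-gon bases and n rectangular sides: V = 2·23 = 46, E = 3·23 = 69, F = 23 + 2 = 25.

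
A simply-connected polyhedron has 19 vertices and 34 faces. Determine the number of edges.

51

Here V − E + F = 2.
E = V + F − (2) = 19 + 34 − (2) = 51.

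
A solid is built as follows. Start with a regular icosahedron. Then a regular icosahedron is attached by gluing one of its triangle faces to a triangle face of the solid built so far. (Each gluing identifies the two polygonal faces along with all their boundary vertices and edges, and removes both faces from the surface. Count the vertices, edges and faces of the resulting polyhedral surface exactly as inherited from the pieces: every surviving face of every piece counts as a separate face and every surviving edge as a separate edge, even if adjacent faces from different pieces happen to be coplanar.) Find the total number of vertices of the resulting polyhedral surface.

A regular icosahedron: V=12, E=30, F=20.
Attach a regular icosahedron (V=12, E=30, F=20) along a 3-gon: merge 3 vertices and 3 edges, delete both glued faces → V=21, E=57, F=38.
Check: V − E + F = 21 − 57 + 38 = 2.

21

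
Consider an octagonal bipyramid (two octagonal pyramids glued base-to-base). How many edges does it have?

A bipyramid over an n-gon has 2n triangular faces and n + 2 vertices: V = 8 + 2 = 10, E = 3·8 = 24, F = 2·8 = 16.

24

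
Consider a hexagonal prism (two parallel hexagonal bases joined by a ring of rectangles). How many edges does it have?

A prism on an n-gon has two n-gon bases and n rectangular sides: V = 2·6 = 12, E = 3·6 = 18, F = 6 + 2 = 8.

18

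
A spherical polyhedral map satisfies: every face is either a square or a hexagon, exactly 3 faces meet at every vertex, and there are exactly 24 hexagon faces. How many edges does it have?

84

Let x be the number of squares; then F = 24 + x.
Edge–face incidences: 2E = 6·24 + 4·x = 144 + 4x.
Every vertex has degree 3, so 3V = 2E.
Euler: V − E + F = 2 ⇒ (2E)/3 − E + (24 + x) = 2.
Multiply by 6: 2·(2E) − 3·(2E) + 6·(24 + x) = 12, i.e. 144 + 6x − (144 + 4x) = 12.
Collecting terms: 2x = 12, so x = 6.
Then 2E = 144 + 4·6 = 168, so E = 84, V = 2E/3 = 56, F = 24 + 6 = 30.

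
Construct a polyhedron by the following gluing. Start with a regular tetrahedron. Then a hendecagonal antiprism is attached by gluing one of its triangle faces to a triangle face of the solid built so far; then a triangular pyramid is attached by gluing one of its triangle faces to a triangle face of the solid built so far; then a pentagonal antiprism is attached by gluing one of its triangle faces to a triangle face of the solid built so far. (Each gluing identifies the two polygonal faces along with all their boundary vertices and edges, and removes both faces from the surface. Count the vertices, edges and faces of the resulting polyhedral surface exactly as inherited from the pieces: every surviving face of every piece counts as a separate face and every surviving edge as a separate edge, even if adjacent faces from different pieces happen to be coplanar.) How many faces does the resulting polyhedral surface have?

38

A regular tetrahedron: V=4, E=6, F=4.
Attach a hendecagonal antiprism (V=22, E=44, F=24) along a 3-gon: merge 3 vertices and 3 edges, delete both glued faces → V=23, E=47, F=26.
Attach a triangular pyramid (V=4, E=6, F=4) along a 3-gon: merge 3 vertices and 3 edges, delete both glued faces → V=24, E=50, F=28.
Attach a pentagonal antiprism (V=10, E=20, F=12) along a 3-gon: merge 3 vertices and 3 edges, delete both glued faces → V=31, E=67, F=38.
Check: V − E + F = 31 − 67 + 38 = 2.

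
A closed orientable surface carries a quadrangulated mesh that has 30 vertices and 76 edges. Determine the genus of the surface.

Every face is a square and each edge borders two faces, so 4F = 2·76, giving F = 38.
χ = V − E + F = 30 − 76 + 38 = -8.
For a closed orientable surface χ = 2 − 2g, so g = (2 − (-8))/2 = 5.

5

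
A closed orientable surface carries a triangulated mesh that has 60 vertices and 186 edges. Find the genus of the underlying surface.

Every face is a triangle and each edge borders two faces, so 3F = 2·186, giving F = 124.
χ = V − E + F = 60 − 186 + 124 = -2.
For a closed orientable surface χ = 2 − 2g, so g = (2 − (-2))/2 = 2.

2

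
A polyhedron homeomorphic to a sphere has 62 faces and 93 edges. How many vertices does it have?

33

Here V − E + F = 2.
V = 2 + E − F = 2 + 93 − 62 = 33.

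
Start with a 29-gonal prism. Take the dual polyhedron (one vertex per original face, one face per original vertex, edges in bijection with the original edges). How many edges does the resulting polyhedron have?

The base solid has V = 58, E = 87, F = 31.
The dual swaps V and F and preserves E: V′ = F = 31, E′ = E = 87, F′ = V = 58.

87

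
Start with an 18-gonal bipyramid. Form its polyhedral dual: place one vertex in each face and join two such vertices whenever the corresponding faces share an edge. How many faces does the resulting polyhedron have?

The base solid has V = 20, E = 54, F = 36.
The dual swaps V and F and preserves E: V′ = F = 36, E′ = E = 54, F′ = V = 20.

20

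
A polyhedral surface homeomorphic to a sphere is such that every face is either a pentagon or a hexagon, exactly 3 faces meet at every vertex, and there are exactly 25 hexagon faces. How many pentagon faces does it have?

12

Let x be the number of pentagons; then F = 25 + x.
Edge–face incidences: 2E = 6·25 + 5·x = 150 + 5x.
Every vertex has degree 3, so 3V = 2E.
Euler: V − E + F = 2 ⇒ (2E)/3 − E + (25 + x) = 2.
Multiply by 6: 2·(2E) − 3·(2E) + 6·(25 + x) = 12, i.e. 150 + 6x − (150 + 5x) = 12.
Collecting terms: x = 12.
Then 2E = 150 + 5·12 = 210, so E = 105, V = 2E/3 = 70, F = 25 + 12 = 37.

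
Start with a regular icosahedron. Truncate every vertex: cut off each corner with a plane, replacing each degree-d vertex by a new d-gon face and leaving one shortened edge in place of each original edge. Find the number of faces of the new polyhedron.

32

The base solid has V = 12, E = 30, F = 20.
Truncation replaces each original edge-end by a new vertex, so V′ = 2E = 60.
Each original edge survives, and each old vertex of degree d contributes d new edges; summing degrees gives Σd = 2E, so E′ = E + 2E = 3E = 90.
Each original face survives and each original vertex becomes one new face: F′ = F + V = 32.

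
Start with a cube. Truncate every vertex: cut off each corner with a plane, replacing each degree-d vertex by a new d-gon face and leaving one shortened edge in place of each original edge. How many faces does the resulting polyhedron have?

The base solid has V = 8, E = 12, F = 6.
Truncation replaces each original edge-end by a new vertex, so V′ = 2E = 24.
Each original edge survives, and each old vertex of degree d contributes d new edges; summing degrees gives Σd = 2E, so E′ = E + 2E = 3E = 36.
Each original face survives and each original vertex becomes one new face: F′ = F + V = 14.

14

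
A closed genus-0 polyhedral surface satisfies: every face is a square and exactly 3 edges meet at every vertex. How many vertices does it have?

Each face has 4 edges and each edge borders two faces, so 2E = 4F.
Each vertex has degree 3, so 3V = 2E and hence V = 4F/3.
Euler: V − E + F = 2 ⇒ (4F/3) − (4F/2) + F = 2.
Multiply by 6: (8 − 12 + 6)F = 12, i.e. 2F = 12.
So F = 6, E = 4·6/2 = 12, V = 4·6/3 = 8.

8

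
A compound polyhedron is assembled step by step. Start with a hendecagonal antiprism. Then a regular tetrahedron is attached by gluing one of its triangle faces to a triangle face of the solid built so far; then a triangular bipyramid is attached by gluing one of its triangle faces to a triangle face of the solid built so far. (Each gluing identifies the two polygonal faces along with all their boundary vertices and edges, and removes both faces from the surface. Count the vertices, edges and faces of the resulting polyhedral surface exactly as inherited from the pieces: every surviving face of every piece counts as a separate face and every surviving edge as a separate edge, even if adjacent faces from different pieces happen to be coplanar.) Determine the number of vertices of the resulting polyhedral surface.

25

A hendecagonal antiprism: V=22, E=44, F=24.
Attach a regular tetrahedron (V=4, E=6, F=4) along a 3-gon: merge 3 vertices and 3 edges, delete both glued faces → V=23, E=47, F=26.
Attach a triangular bipyramid (V=5, E=9, F=6) along a 3-gon: merge 3 vertices and 3 edges, delete both glued faces → V=25, E=53, F=30.
Check: V − E + F = 25 − 53 + 30 = 2.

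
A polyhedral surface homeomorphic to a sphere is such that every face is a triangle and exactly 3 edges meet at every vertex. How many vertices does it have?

Each face has 3 edges and each edge borders two faces, so 2E = 3F.
Each vertex has degree 3, so 3V = 2E and hence V = 3F/3.
Euler: V − E + F = 2 ⇒ (3F/3) − (3F/2) + F = 2.
Multiply by 6: (6 − 9 + 6)F = 12, i.e. 3F = 12.
So F = 4, E = 3·4/2 = 6, V = 3·4/3 = 4.

4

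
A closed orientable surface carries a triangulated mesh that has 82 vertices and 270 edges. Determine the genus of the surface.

Every face is a triangle and each edge borders two faces, so 3F = 2·270, giving F = 180.
χ = V − E + F = 82 − 270 + 180 = -8.
For a closed orientable surface χ = 2 − 2g, so g = (2 − (-8))/2 = 5.

5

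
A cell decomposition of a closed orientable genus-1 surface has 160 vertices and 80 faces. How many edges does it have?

For a closed orientable surface of genus 1, χ = 2 − 2·1 = 0.
E = V + F − (0) = 160 + 80 − (0) = 240.

240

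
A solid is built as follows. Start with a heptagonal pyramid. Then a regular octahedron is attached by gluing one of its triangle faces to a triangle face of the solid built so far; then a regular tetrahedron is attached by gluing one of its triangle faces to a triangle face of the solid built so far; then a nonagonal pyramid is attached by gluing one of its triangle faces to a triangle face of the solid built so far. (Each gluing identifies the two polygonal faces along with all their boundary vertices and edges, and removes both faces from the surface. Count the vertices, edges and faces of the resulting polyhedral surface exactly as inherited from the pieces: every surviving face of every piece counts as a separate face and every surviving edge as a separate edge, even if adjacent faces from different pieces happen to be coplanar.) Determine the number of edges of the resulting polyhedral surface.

A heptagonal pyramid: V=8, E=14, F=8.
Attach a regular octahedron (V=6, E=12, F=8) along a 3-gon: merge 3 vertices and 3 edges, delete both glued faces → V=11, E=23, F=14.
Attach a regular tetrahedron (V=4, E=6, F=4) along a 3-gon: merge 3 vertices and 3 edges, delete both glued faces → V=12, E=26, F=16.
Attach a nonagonal pyramid (V=10, E=18, F=10) along a 3-gon: merge 3 vertices and 3 edges, delete both glued faces → V=19, E=41, F=24.
Check: V − E + F = 19 − 41 + 24 = 2.

41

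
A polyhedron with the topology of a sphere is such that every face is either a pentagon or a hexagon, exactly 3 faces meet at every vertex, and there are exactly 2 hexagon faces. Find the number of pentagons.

12

Let x be the number of pentagons; then F = 2 + x.
Edge–face incidences: 2E = 6·2 + 5·x = 12 + 5x.
Every vertex has degree 3, so 3V = 2E.
Euler: V − E + F = 2 ⇒ (2E)/3 − E + (2 + x) = 2.
Multiply by 6: 2·(2E) − 3·(2E) + 6·(2 + x) = 12, i.e. 12 + 6x − (12 + 5x) = 12.
Collecting terms: x = 12.
Then 2E = 12 + 5·12 = 72, so E = 36, V = 2E/3 = 24, F = 2 + 12 = 14.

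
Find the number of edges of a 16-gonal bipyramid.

48

A bipyramid over an n-gon has 2n triangular faces and n + 2 vertices: V = 16 + 2 = 18, E = 3·16 = 48, F = 2·16 = 32.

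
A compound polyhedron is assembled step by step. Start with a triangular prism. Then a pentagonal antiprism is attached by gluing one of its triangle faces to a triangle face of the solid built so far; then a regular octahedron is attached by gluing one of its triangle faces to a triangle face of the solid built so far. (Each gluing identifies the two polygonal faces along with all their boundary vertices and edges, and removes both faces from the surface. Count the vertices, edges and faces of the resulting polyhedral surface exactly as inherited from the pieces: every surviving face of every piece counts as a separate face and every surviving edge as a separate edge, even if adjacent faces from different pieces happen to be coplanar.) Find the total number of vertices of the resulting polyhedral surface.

A triangular prism: V=6, E=9, F=5.
Attach a pentagonal antiprism (V=10, E=20, F=12) along a 3-gon: merge 3 vertices and 3 edges, delete both glued faces → V=13, E=26, F=15.
Attach a regular octahedron (V=6, E=12, F=8) along a 3-gon: merge 3 vertices and 3 edges, delete both glued faces → V=16, E=35, F=21.
Check: V − E + F = 16 − 35 + 21 = 2.

16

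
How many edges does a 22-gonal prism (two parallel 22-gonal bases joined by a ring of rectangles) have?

A prism on an n-gon has two n-gon bases and n rectangular sides: V = 2·22 = 44, E = 3·22 = 66, F = 22 + 2 = 24.

66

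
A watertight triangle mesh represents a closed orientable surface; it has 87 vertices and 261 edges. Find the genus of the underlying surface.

1

Every face is a triangle and each edge borders two faces, so 3F = 2·261, giving F = 174.
χ = V − E + F = 87 − 261 + 174 = 0.
For a closed orientable surface χ = 2 − 2g, so g = (2 − (0))/2 = 1.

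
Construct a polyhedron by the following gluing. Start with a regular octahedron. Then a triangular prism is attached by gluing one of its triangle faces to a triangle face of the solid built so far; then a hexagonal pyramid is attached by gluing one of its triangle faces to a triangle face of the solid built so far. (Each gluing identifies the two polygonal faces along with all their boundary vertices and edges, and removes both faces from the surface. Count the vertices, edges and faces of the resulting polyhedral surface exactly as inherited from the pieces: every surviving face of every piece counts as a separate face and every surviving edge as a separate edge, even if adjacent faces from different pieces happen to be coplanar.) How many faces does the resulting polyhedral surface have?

A regular octahedron: V=6, E=12, F=8.
Attach a triangular prism (V=6, E=9, F=5) along a 3-gon: merge 3 vertices and 3 edges, delete both glued faces → V=9, E=18, F=11.
Attach a hexagonal pyramid (V=7, E=12, F=7) along a 3-gon: merge 3 vertices and 3 edges, delete both glued faces → V=13, E=27, F=16.
Check: V − E + F = 13 − 27 + 16 = 2.

16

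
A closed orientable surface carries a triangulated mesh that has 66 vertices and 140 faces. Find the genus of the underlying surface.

3

Every face is a triangle, so 2E = 3·140 = 420, giving E = 210.
χ = V − E + F = 66 − 210 + 140 = -4.
For a closed orientable surface χ = 2 − 2g, so g = (2 − (-4))/2 = 3.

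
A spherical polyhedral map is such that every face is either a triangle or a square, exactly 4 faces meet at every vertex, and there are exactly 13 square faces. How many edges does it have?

38

Let x be the number of triangles; then F = 13 + x.
Edge–face incidences: 2E = 4·13 + 3·x = 52 + 3x.
Every vertex has degree 4, so 4V = 2E.
Euler: V − E + F = 2 ⇒ (2E)/4 − E + (13 + x) = 2.
Multiply by 8: 2·(2E) − 4·(2E) + 8·(13 + x) = 16, i.e. 104 + 8x − 2·(52 + 3x) = 16.
Collecting terms: 2x = 16, so x = 8.
Then 2E = 52 + 3·8 = 76, so E = 38, V = 2E/4 = 19, F = 13 + 8 = 21.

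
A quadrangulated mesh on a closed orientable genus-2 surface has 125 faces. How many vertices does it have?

123

χ = 2 − 2·2 = -2, and every face is a square so 4F = 2E.
E = 4·125/2 = 250. Then V = -2 + E − F = -2 + 250 − 125 = 123.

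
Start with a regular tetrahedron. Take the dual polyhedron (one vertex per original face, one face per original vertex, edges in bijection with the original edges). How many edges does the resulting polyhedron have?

6

The base solid has V = 4, E = 6, F = 4.
The dual swaps V and F and preserves E: V′ = F = 4, E′ = E = 6, F′ = V = 4.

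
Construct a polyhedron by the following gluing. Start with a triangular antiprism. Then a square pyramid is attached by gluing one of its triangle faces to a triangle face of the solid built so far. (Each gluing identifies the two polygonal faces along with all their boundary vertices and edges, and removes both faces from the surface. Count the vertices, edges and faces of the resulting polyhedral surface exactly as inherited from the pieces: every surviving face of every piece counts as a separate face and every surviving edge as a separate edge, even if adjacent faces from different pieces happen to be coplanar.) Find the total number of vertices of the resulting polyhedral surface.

8

A triangular antiprism: V=6, E=12, F=8.
Attach a square pyramid (V=5, E=8, F=5) along a 3-gon: merge 3 vertices and 3 edges, delete both glued faces → V=8, E=17, F=11.
Check: V − E + F = 8 − 17 + 11 = 2.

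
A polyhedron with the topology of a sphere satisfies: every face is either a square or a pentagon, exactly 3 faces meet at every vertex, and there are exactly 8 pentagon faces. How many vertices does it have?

Let x be the number of squares; then F = 8 + x.
Edge–face incidences: 2E = 5·8 + 4·x = 40 + 4x.
Every vertex has degree 3, so 3V = 2E.
Euler: V − E + F = 2 ⇒ (2E)/3 − E + (8 + x) = 2.
Multiply by 6: 2·(2E) − 3·(2E) + 6·(8 + x) = 12, i.e. 48 + 6x − (40 + 4x) = 12.
Collecting terms: 2x + 8 = 12, so 2x = 4, so x = 2.
Then 2E = 40 + 4·2 = 48, so E = 24, V = 2E/3 = 16, F = 8 + 2 = 10.

16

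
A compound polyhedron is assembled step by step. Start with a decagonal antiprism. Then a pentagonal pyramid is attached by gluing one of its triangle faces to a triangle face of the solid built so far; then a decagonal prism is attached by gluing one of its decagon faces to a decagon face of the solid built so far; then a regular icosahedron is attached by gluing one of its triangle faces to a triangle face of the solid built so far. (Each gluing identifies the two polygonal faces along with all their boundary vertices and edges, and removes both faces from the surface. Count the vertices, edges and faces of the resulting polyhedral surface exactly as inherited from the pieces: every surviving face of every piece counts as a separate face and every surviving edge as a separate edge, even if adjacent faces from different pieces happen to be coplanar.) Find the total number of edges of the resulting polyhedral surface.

A decagonal antiprism: V=20, E=40, F=22.
Attach a pentagonal pyramid (V=6, E=10, F=6) along a 3-gon: merge 3 vertices and 3 edges, delete both glued faces → V=23, E=47, F=26.
Attach a decagonal prism (V=20, E=30, F=12) along a 10-gon: merge 10 vertices and 10 edges, delete both glued faces → V=33, E=67, F=36.
Attach a regular icosahedron (V=12, E=30, F=20) along a 3-gon: merge 3 vertices and 3 edges, delete both glued faces → V=42, E=94, F=54.
Check: V − E + F = 42 − 94 + 54 = 2.

94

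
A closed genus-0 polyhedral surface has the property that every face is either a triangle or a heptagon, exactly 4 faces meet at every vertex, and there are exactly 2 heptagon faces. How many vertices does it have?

Let x be the number of triangles; then F = 2 + x.
Edge–face incidences: 2E = 7·2 + 3·x = 14 + 3x.
Every vertex has degree 4, so 4V = 2E.
Euler: V − E + F = 2 ⇒ (2E)/4 − E + (2 + x) = 2.
Multiply by 8: 2·(2E) − 4·(2E) + 8·(2 + x) = 16, i.e. 16 + 8x − 2·(14 + 3x) = 16.
Collecting terms: 2x − 12 = 16, so 2x = 28, so x = 14.
Then 2E = 14 + 3·14 = 56, so E = 28, V = 2E/4 = 14, F = 2 + 14 = 16.

14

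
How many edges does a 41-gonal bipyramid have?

A bipyramid over an n-gon has 2n triangular faces and n + 2 vertices: V = 41 + 2 = 43, E = 3·41 = 123, F = 2·41 = 82.
Check: V − E + F = 43 − 123 + 82 = 2.

123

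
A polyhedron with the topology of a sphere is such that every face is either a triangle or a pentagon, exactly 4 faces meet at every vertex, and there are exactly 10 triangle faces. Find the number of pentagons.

2

Let x be the number of pentagons; then F = 10 + x.
Edge–face incidences: 2E = 3·10 + 5·x = 30 + 5x.
Every vertex has degree 4, so 4V = 2E.
Euler: V − E + F = 2 ⇒ (2E)/4 − E + (10 + x) = 2.
Multiply by 8: 2·(2E) − 4·(2E) + 8·(10 + x) = 16, i.e. 80 + 8x − 2·(30 + 5x) = 16.
Collecting terms: −2x + 20 = 16, so −2x = −4, so x = 2.
Then 2E = 30 + 5·2 = 40, so E = 20, V = 2E/4 = 10, F = 10 + 2 = 12.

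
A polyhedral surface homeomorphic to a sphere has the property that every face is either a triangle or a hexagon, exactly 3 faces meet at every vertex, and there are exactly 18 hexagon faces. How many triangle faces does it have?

Let x be the number of triangles; then F = 18 + x.
Edge–face incidences: 2E = 6·18 + 3·x = 108 + 3x.
Every vertex has degree 3, so 3V = 2E.
Euler: V − E + F = 2 ⇒ (2E)/3 − E + (18 + x) = 2.
Multiply by 6: 2·(2E) − 3·(2E) + 6·(18 + x) = 12, i.e. 108 + 6x − (108 + 3x) = 12.
Collecting terms: 3x = 12, so x = 4.
Then 2E = 108 + 3·4 = 120, so E = 60, V = 2E/3 = 40, F = 18 + 4 = 22.

4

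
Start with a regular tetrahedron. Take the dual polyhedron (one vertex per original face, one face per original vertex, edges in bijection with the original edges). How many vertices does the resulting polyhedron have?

4

The base solid has V = 4, E = 6, F = 4.
The dual swaps V and F and preserves E: V′ = F = 4, E′ = E = 6, F′ = V = 4.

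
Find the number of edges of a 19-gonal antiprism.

An antiprism on an n-gon has two n-gon caps and 2n triangles: V = 2·19 = 38, E = 4·19 = 76, F = 2·19 + 2 = 40.
Check: V − E + F = 38 − 76 + 40 = 2.

76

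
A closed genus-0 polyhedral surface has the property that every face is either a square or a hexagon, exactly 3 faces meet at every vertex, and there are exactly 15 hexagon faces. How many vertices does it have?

Let x be the number of squares; then F = 15 + x.
Edge–face incidences: 2E = 6·15 + 4·x = 90 + 4x.
Every vertex has degree 3, so 3V = 2E.
Euler: V − E + F = 2 ⇒ (2E)/3 − E + (15 + x) = 2.
Multiply by 6: 2·(2E) − 3·(2E) + 6·(15 + x) = 12, i.e. 90 + 6x − (90 + 4x) = 12.
Collecting terms: 2x = 12, so x = 6.
Then 2E = 90 + 4·6 = 114, so E = 57, V = 2E/3 = 38, F = 15 + 6 = 21.

38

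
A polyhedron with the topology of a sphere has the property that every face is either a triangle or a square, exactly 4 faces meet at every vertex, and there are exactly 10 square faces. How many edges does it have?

32

Let x be the number of triangles; then F = 10 + x.
Edge–face incidences: 2E = 4·10 + 3·x = 40 + 3x.
Every vertex has degree 4, so 4V = 2E.
Euler: V − E + F = 2 ⇒ (2E)/4 − E + (10 + x) = 2.
Multiply by 8: 2·(2E) − 4·(2E) + 8·(10 + x) = 16, i.e. 80 + 8x − 2·(40 + 3x) = 16.
Collecting terms: 2x = 16, so x = 8.
Then 2E = 40 + 3·8 = 64, so E = 32, V = 2E/4 = 16, F = 10 + 8 = 18.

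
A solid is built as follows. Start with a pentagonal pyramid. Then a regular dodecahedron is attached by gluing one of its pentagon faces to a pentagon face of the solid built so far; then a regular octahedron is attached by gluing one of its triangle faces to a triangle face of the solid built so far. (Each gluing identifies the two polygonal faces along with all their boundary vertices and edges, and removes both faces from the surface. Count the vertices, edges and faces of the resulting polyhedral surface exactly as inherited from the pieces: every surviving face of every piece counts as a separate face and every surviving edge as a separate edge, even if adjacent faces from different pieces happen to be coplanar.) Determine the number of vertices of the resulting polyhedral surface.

A pentagonal pyramid: V=6, E=10, F=6.
Attach a regular dodecahedron (V=20, E=30, F=12) along a 5-gon: merge 5 vertices and 5 edges, delete both glued faces → V=21, E=35, F=16.
Attach a regular octahedron (V=6, E=12, F=8) along a 3-gon: merge 3 vertices and 3 edges, delete both glued faces → V=24, E=44, F=22.
Check: V − E + F = 24 − 44 + 22 = 2.

24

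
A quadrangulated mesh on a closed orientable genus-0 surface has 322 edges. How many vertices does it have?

χ = 2 − 2·0 = 2, and every face is a square so 4F = 2E.
F = 2E/4 = 161. Then V = 2 + E − F = 2 + 322 − 161 = 163.

163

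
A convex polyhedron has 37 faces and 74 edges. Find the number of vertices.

Here V − E + F = 2.
V = 2 + E − F = 2 + 74 − 37 = 39.

39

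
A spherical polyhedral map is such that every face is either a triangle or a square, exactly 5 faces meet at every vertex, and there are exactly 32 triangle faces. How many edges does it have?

60

Let x be the number of squares; then F = 32 + x.
Edge–face incidences: 2E = 3·32 + 4·x = 96 + 4x.
Every vertex has degree 5, so 5V = 2E.
Euler: V − E + F = 2 ⇒ (2E)/5 − E + (32 + x) = 2.
Multiply by 10: 2·(2E) − 5·(2E) + 10·(32 + x) = 20, i.e. 320 + 10x − 3·(96 + 4x) = 20.
Collecting terms: −2x + 32 = 20, so −2x = −12, so x = 6.
Then 2E = 96 + 4·6 = 120, so E = 60, V = 2E/5 = 24, F = 32 + 6 = 38.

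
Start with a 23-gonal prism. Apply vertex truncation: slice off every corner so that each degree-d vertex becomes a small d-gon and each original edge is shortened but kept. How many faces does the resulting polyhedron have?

71

The base solid has V = 46, E = 69, F = 25.
Truncation replaces each original edge-end by a new vertex, so V′ = 2E = 138.
Each original edge survives, and each old vertex of degree d contributes d new edges; summing degrees gives Σd = 2E, so E′ = E + 2E = 3E = 207.
Each original face survives and each original vertex becomes one new face: F′ = F + V = 71.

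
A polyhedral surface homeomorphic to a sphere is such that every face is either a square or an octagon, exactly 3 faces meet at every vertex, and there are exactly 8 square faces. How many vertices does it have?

16

Let x be the number of octagons; then F = 8 + x.
Edge–face incidences: 2E = 4·8 + 8·x = 32 + 8x.
Every vertex has degree 3, so 3V = 2E.
Euler: V − E + F = 2 ⇒ (2E)/3 − E + (8 + x) = 2.
Multiply by 6: 2·(2E) − 3·(2E) + 6·(8 + x) = 12, i.e. 48 + 6x − (32 + 8x) = 12.
Collecting terms: −2x + 16 = 12, so −2x = −4, so x = 2.
Then 2E = 32 + 8·2 = 48, so E = 24, V = 2E/3 = 16, F = 8 + 2 = 10.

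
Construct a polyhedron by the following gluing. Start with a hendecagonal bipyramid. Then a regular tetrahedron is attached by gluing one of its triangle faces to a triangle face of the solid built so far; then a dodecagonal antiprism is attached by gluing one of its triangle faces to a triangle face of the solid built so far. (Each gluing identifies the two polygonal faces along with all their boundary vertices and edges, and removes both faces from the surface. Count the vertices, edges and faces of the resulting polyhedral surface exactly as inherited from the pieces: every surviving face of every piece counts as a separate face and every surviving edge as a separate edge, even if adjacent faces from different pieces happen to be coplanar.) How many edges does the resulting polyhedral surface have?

81

A hendecagonal bipyramid: V=13, E=33, F=22.
Attach a regular tetrahedron (V=4, E=6, F=4) along a 3-gon: merge 3 vertices and 3 edges, delete both glued faces → V=14, E=36, F=24.
Attach a dodecagonal antiprism (V=24, E=48, F=26) along a 3-gon: merge 3 vertices and 3 edges, delete both glued faces → V=35, E=81, F=48.
Check: V − E + F = 35 − 81 + 48 = 2.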